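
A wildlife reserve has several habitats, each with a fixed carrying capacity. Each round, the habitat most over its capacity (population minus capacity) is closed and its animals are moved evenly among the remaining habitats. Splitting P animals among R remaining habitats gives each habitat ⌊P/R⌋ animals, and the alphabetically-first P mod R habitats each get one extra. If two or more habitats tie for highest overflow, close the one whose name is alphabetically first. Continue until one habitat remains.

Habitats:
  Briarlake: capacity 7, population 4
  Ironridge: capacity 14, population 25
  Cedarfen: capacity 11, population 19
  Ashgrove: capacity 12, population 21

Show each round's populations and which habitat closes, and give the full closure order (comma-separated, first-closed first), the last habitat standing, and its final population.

Closure order: Ironridge, Ashgrove, Cedarfen
Last habitat: Briarlake with 69 animals

Round 1: Ashgrove=21 Briarlake=4 Cedarfen=19 Ironridge=25 → close Ironridge (overflow 11)
  25÷3 = 8 each, +1 to first 1
Round 2: Ashgrove=30 Briarlake=12 Cedarfen=27 → close Ashgrove (overflow 18)
  30÷2 = 15 each, +1 to first 0
Round 3: Briarlake=27 Cedarfen=42 → close Cedarfen (overflow 31)
  42÷1 = 42 each, +1 to first 0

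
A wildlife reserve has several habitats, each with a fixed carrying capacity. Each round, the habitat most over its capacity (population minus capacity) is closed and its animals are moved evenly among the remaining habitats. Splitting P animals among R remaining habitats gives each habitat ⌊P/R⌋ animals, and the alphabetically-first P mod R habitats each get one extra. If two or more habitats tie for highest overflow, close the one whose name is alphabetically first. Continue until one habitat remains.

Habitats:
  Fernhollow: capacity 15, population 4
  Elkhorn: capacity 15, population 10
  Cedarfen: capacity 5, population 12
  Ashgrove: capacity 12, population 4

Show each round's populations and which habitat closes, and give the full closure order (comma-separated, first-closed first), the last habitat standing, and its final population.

Closure order: Cedarfen, Elkhorn, Ashgrove
Last habitat: Fernhollow with 30 animals

Round 1: Ashgrove=4 Cedarfen=12 Elkhorn=10 Fernhollow=4 → close Cedarfen (overflow 7)
  12÷3 = 4 each, +1 to first 0
Round 2: Ashgrove=8 Elkhorn=14 Fernhollow=8 → close Elkhorn (overflow -1)
  14÷2 = 7 each, +1 to first 0
Round 3: Ashgrove=15 Fernhollow=15 → close Ashgrove (overflow 3)
  15÷1 = 15 each, +1 to first 0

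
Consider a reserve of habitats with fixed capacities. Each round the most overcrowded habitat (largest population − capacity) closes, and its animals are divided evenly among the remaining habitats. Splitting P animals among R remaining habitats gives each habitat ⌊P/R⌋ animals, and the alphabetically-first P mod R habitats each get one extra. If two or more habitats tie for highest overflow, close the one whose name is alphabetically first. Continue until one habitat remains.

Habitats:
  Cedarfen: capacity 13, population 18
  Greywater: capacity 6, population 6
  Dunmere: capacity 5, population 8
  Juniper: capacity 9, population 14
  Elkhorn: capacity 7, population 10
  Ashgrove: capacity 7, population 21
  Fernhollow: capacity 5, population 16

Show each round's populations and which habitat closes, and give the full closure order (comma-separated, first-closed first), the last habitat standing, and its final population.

Round 1: Ashgrove=21 Cedarfen=18 Dunmere=8 Elkhorn=10 Fernhollow=16 Greywater=6 Juniper=14 → close Ashgrove (overflow 14)
  21÷6 = 3 each, +1 to first 3
Round 2: Cedarfen=22 Dunmere=12 Elkhorn=14 Fernhollow=19 Greywater=9 Juniper=17 → close Fernhollow (overflow 14)
  19÷5 = 3 each, +1 to first 4
Round 3: Cedarfen=26 Dunmere=16 Elkhorn=18 Greywater=13 Juniper=20 → close Cedarfen (overflow 13)
  26÷4 = 6 each, +1 to first 2
Round 4: Dunmere=23 Elkhorn=25 Greywater=19 Juniper=26 → close Dunmere (overflow 18)
  23÷3 = 7 each, +1 to first 2
Round 5: Elkhorn=33 Greywater=27 Juniper=33 → close Elkhorn (overflow 26)
  33÷2 = 16 each, +1 to first 1
Round 6: Greywater=44 Juniper=49 → close Juniper (overflow 40)
  49÷1 = 49 each, +1 to first 0

Closure order: Ashgrove, Fernhollow, Cedarfen, Dunmere, Elkhorn, Juniper
Last habitat: Greywater with 93 animals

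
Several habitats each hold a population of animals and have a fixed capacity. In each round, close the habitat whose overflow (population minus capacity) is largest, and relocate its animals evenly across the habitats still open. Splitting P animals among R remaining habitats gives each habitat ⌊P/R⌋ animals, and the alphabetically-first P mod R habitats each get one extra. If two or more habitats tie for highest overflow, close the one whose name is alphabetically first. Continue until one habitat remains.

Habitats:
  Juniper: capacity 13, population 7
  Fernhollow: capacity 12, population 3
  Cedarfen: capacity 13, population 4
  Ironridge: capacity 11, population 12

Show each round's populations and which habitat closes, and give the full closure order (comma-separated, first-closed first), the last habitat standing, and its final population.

Closure order: Ironridge, Juniper, Cedarfen
Last habitat: Fernhollow with 26 animals

Round 1: Cedarfen=4 Fernhollow=3 Ironridge=12 Juniper=7 → close Ironridge (overflow 1)
  12÷3 = 4 each, +1 to first 0
Round 2: Cedarfen=8 Fernhollow=7 Juniper=11 → close Juniper (overflow -2)
  11÷2 = 5 each, +1 to first 1
Round 3: Cedarfen=14 Fernhollow=12 → close Cedarfen (overflow 1)
  14÷1 = 14 each, +1 to first 0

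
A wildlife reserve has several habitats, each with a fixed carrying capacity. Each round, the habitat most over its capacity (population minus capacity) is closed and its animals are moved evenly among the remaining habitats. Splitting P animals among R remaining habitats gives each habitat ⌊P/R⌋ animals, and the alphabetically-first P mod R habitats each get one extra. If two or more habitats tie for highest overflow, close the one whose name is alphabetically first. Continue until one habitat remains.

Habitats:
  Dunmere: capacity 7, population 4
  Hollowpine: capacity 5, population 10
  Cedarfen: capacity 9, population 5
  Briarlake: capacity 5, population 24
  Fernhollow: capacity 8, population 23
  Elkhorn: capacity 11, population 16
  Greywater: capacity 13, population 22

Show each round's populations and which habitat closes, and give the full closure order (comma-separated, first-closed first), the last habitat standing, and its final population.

Closure order: Briarlake, Fernhollow, Greywater, Elkhorn, Hollowpine, Cedarfen
Last habitat: Dunmere with 104 animals

Round 1: Briarlake=24 Cedarfen=5 Dunmere=4 Elkhorn=16 Fernhollow=23 Greywater=22 Hollowpine=10 → close Briarlake (overflow 19)
  24÷6 = 4 each, +1 to first 0
Round 2: Cedarfen=9 Dunmere=8 Elkhorn=20 Fernhollow=27 Greywater=26 Hollowpine=14 → close Fernhollow (overflow 19)
  27÷5 = 5 each, +1 to first 2
Round 3: Cedarfen=15 Dunmere=14 Elkhorn=25 Greywater=31 Hollowpine=19 → close Greywater (overflow 18)
  31÷4 = 7 each, +1 to first 3
Round 4: Cedarfen=23 Dunmere=22 Elkhorn=33 Hollowpine=26 → close Elkhorn (overflow 22)
  33÷3 = 11 each, +1 to first 0
Round 5: Cedarfen=34 Dunmere=33 Hollowpine=37 → close Hollowpine (overflow 32)
  37÷2 = 18 each, +1 to first 1
Round 6: Cedarfen=53 Dunmere=51 → close Cedarfen (overflow 44)
  53÷1 = 53 each, +1 to first 0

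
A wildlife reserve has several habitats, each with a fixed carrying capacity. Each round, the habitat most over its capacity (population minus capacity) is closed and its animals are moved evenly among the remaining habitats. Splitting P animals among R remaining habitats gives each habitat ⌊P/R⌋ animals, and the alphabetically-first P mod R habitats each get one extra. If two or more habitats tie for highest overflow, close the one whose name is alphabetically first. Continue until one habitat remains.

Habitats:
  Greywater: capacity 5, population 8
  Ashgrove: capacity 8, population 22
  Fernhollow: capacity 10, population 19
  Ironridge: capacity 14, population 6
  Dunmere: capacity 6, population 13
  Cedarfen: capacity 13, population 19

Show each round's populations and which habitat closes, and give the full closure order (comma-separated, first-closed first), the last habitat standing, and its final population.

Round 1: Ashgrove=22 Cedarfen=19 Dunmere=13 Fernhollow=19 Greywater=8 Ironridge=6 → close Ashgrove (overflow 14)
  22÷5 = 4 each, +1 to first 2
Round 2: Cedarfen=24 Dunmere=18 Fernhollow=23 Greywater=12 Ironridge=10 → close Fernhollow (overflow 13)
  23÷4 = 5 each, +1 to first 3
Round 3: Cedarfen=30 Dunmere=24 Greywater=18 Ironridge=15 → close Dunmere (overflow 18)
  24÷3 = 8 each, +1 to first 0
Round 4: Cedarfen=38 Greywater=26 Ironridge=23 → close Cedarfen (overflow 25)
  38÷2 = 19 each, +1 to first 0
Round 5: Greywater=45 Ironridge=42 → close Greywater (overflow 40)
  45÷1 = 45 each, +1 to first 0

Closure order: Ashgrove, Fernhollow, Dunmere, Cedarfen, Greywater
Last habitat: Ironridge with 87 animals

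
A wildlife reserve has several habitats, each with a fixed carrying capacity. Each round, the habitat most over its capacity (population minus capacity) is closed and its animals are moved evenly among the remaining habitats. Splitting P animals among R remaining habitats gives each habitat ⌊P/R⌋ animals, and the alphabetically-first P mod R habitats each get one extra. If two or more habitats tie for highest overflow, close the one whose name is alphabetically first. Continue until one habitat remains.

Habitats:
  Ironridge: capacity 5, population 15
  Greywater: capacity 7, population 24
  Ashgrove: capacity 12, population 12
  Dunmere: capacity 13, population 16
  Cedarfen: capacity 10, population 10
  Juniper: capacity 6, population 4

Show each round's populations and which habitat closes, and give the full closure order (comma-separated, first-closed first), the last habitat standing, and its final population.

Round 1: Ashgrove=12 Cedarfen=10 Dunmere=16 Greywater=24 Ironridge=15 Juniper=4 → close Greywater (overflow 17)
  24÷5 = 4 each, +1 to first 4
Round 2: Ashgrove=17 Cedarfen=15 Dunmere=21 Ironridge=20 Juniper=8 → close Ironridge (overflow 15)
  20÷4 = 5 each, +1 to first 0
Round 3: Ashgrove=22 Cedarfen=20 Dunmere=26 Juniper=13 → close Dunmere (overflow 13)
  26÷3 = 8 each, +1 to first 2
Round 4: Ashgrove=31 Cedarfen=29 Juniper=21 → close Ashgrove (overflow 19)
  31÷2 = 15 each, +1 to first 1
Round 5: Cedarfen=45 Juniper=36 → close Cedarfen (overflow 35)
  45÷1 = 45 each, +1 to first 0

Closure order: Greywater, Ironridge, Dunmere, Ashgrove, Cedarfen
Last habitat: Juniper with 81 animals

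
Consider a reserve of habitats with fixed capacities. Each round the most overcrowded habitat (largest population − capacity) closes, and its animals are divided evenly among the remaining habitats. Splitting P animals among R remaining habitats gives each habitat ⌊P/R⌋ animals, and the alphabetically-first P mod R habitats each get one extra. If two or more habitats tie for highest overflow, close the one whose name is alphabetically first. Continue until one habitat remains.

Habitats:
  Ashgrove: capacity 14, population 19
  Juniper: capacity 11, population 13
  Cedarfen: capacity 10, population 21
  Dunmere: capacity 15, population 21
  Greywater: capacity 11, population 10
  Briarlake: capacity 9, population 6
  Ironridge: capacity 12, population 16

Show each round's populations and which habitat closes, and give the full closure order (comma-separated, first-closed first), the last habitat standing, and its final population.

Closure order: Cedarfen, Dunmere, Ashgrove, Ironridge, Juniper, Briarlake
Last habitat: Greywater with 106 animals

Round 1: Ashgrove=19 Briarlake=6 Cedarfen=21 Dunmere=21 Greywater=10 Ironridge=16 Juniper=13 → close Cedarfen (overflow 11)
  21÷6 = 3 each, +1 to first 3
Round 2: Ashgrove=23 Briarlake=10 Dunmere=25 Greywater=13 Ironridge=19 Juniper=16 → close Dunmere (overflow 10)
  25÷5 = 5 each, +1 to first 0
Round 3: Ashgrove=28 Briarlake=15 Greywater=18 Ironridge=24 Juniper=21 → close Ashgrove (overflow 14)
  28÷4 = 7 each, +1 to first 0
Round 4: Briarlake=22 Greywater=25 Ironridge=31 Juniper=28 → close Ironridge (overflow 19)
  31÷3 = 10 each, +1 to first 1
Round 5: Briarlake=33 Greywater=35 Juniper=38 → close Juniper (overflow 27)
  38÷2 = 19 each, +1 to first 0
Round 6: Briarlake=52 Greywater=54 → close Briarlake (overflow 43)
  52÷1 = 52 each, +1 to first 0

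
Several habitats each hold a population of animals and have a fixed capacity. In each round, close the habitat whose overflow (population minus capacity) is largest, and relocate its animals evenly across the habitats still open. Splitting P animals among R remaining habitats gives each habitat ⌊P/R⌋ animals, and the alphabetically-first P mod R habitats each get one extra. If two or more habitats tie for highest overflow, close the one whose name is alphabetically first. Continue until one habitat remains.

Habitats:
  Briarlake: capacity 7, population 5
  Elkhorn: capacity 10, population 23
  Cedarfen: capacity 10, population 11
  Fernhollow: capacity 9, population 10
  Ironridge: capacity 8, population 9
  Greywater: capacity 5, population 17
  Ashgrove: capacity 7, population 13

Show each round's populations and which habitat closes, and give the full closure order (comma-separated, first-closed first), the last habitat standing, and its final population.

Closure order: Elkhorn, Greywater, Ashgrove, Cedarfen, Fernhollow, Briarlake
Last habitat: Ironridge with 88 animals

Round 1: Ashgrove=13 Briarlake=5 Cedarfen=11 Elkhorn=23 Fernhollow=10 Greywater=17 Ironridge=9 → close Elkhorn (overflow 13)
  23÷6 = 3 each, +1 to first 5
Round 2: Ashgrove=17 Briarlake=9 Cedarfen=15 Fernhollow=14 Greywater=21 Ironridge=12 → close Greywater (overflow 16)
  21÷5 = 4 each, +1 to first 1
Round 3: Ashgrove=22 Briarlake=13 Cedarfen=19 Fernhollow=18 Ironridge=16 → close Ashgrove (overflow 15)
  22÷4 = 5 each, +1 to first 2
Round 4: Briarlake=19 Cedarfen=25 Fernhollow=23 Ironridge=21 → close Cedarfen (overflow 15)
  25÷3 = 8 each, +1 to first 1
Round 5: Briarlake=28 Fernhollow=31 Ironridge=29 → close Fernhollow (overflow 22)
  31÷2 = 15 each, +1 to first 1
Round 6: Briarlake=44 Ironridge=44 → close Briarlake (overflow 37)
  44÷1 = 44 each, +1 to first 0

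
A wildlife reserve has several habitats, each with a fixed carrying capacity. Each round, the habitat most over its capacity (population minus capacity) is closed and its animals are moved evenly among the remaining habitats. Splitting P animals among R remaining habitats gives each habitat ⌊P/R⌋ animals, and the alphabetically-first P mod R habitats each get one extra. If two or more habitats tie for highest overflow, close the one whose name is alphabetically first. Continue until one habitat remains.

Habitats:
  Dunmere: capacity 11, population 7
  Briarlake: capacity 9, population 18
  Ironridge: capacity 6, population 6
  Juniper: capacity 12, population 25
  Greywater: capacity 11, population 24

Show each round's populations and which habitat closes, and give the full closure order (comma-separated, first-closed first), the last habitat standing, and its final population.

Round 1: Briarlake=18 Dunmere=7 Greywater=24 Ironridge=6 Juniper=25 → close Greywater (overflow 13)
  24÷4 = 6 each, +1 to first 0
Round 2: Briarlake=24 Dunmere=13 Ironridge=12 Juniper=31 → close Juniper (overflow 19)
  31÷3 = 10 each, +1 to first 1
Round 3: Briarlake=35 Dunmere=23 Ironridge=22 → close Briarlake (overflow 26)
  35÷2 = 17 each, +1 to first 1
Round 4: Dunmere=41 Ironridge=39 → close Ironridge (overflow 33)
  39÷1 = 39 each, +1 to first 0

Closure order: Greywater, Juniper, Briarlake, Ironridge
Last habitat: Dunmere with 80 animals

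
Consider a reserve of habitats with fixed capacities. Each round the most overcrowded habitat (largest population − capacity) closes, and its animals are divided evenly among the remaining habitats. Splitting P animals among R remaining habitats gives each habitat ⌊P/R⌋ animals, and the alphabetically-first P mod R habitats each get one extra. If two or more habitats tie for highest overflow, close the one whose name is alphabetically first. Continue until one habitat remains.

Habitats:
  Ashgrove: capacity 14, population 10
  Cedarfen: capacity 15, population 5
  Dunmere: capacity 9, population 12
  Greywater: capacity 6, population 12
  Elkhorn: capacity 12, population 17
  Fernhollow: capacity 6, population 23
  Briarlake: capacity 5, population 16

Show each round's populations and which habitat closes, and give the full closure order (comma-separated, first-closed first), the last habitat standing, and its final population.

Round 1: Ashgrove=10 Briarlake=16 Cedarfen=5 Dunmere=12 Elkhorn=17 Fernhollow=23 Greywater=12 → close Fernhollow (overflow 17)
  23÷6 = 3 each, +1 to first 5
Round 2: Ashgrove=14 Briarlake=20 Cedarfen=9 Dunmere=16 Elkhorn=21 Greywater=15 → close Briarlake (overflow 15)
  20÷5 = 4 each, +1 to first 0
Round 3: Ashgrove=18 Cedarfen=13 Dunmere=20 Elkhorn=25 Greywater=19 → close Elkhorn (overflow 13)
  25÷4 = 6 each, +1 to first 1
Round 4: Ashgrove=25 Cedarfen=19 Dunmere=26 Greywater=25 → close Greywater (overflow 19)
  25÷3 = 8 each, +1 to first 1
Round 5: Ashgrove=34 Cedarfen=27 Dunmere=34 → close Dunmere (overflow 25)
  34÷2 = 17 each, +1 to first 0
Round 6: Ashgrove=51 Cedarfen=44 → close Ashgrove (overflow 37)
  51÷1 = 51 each, +1 to first 0

Closure order: Fernhollow, Briarlake, Elkhorn, Greywater, Dunmere, Ashgrove
Last habitat: Cedarfen with 95 animals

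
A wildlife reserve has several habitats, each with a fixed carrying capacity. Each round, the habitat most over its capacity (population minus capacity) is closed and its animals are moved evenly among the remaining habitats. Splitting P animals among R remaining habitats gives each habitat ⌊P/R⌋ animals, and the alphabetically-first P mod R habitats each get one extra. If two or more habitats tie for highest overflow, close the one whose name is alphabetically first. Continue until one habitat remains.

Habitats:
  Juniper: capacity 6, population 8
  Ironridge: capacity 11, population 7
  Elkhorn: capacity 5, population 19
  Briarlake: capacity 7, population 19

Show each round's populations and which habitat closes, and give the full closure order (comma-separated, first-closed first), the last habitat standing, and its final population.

Round 1: Briarlake=19 Elkhorn=19 Ironridge=7 Juniper=8 → close Elkhorn (overflow 14)
  19÷3 = 6 each, +1 to first 1
Round 2: Briarlake=26 Ironridge=13 Juniper=14 → close Briarlake (overflow 19)
  26÷2 = 13 each, +1 to first 0
Round 3: Ironridge=26 Juniper=27 → close Juniper (overflow 21)
  27÷1 = 27 each, +1 to first 0

Closure order: Elkhorn, Briarlake, Juniper
Last habitat: Ironridge with 53 animals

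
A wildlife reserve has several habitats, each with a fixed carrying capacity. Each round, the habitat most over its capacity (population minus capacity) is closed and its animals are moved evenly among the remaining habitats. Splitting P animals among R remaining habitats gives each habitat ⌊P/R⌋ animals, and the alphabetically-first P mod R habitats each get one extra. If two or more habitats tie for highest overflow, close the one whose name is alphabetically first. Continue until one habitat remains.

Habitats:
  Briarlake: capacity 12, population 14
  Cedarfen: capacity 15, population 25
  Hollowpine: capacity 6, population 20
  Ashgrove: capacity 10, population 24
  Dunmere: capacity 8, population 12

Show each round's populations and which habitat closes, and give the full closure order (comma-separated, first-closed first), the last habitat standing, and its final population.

Closure order: Ashgrove, Hollowpine, Cedarfen, Dunmere
Last habitat: Briarlake with 95 animals

Round 1: Ashgrove=24 Briarlake=14 Cedarfen=25 Dunmere=12 Hollowpine=20 → close Ashgrove (overflow 14)
  24÷4 = 6 each, +1 to first 0
Round 2: Briarlake=20 Cedarfen=31 Dunmere=18 Hollowpine=26 → close Hollowpine (overflow 20)
  26÷3 = 8 each, +1 to first 2
Round 3: Briarlake=29 Cedarfen=40 Dunmere=26 → close Cedarfen (overflow 25)
  40÷2 = 20 each, +1 to first 0
Round 4: Briarlake=49 Dunmere=46 → close Dunmere (overflow 38)
  46÷1 = 46 each, +1 to first 0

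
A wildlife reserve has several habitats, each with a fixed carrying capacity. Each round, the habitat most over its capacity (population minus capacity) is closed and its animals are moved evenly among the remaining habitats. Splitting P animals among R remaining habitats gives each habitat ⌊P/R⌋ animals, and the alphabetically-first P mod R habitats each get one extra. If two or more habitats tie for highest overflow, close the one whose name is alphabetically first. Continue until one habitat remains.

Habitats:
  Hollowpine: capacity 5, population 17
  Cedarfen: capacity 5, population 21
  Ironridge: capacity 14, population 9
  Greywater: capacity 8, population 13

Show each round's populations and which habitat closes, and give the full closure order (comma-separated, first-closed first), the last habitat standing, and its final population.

Closure order: Cedarfen, Hollowpine, Greywater
Last habitat: Ironridge with 60 animals

Round 1: Cedarfen=21 Greywater=13 Hollowpine=17 Ironridge=9 → close Cedarfen (overflow 16)
  21÷3 = 7 each, +1 to first 0
Round 2: Greywater=20 Hollowpine=24 Ironridge=16 → close Hollowpine (overflow 19)
  24÷2 = 12 each, +1 to first 0
Round 3: Greywater=32 Ironridge=28 → close Greywater (overflow 24)
  32÷1 = 32 each, +1 to first 0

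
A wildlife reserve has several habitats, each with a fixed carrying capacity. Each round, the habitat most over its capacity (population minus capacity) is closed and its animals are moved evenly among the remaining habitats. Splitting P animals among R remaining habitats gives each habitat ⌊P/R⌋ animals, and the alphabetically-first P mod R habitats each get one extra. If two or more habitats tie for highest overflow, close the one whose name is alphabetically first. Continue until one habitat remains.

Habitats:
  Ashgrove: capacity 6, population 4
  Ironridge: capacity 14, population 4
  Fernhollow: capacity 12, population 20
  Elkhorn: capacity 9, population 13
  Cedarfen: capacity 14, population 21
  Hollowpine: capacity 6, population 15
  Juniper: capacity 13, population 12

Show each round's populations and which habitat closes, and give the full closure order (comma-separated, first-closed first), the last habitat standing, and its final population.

Round 1: Ashgrove=4 Cedarfen=21 Elkhorn=13 Fernhollow=20 Hollowpine=15 Ironridge=4 Juniper=12 → close Hollowpine (overflow 9)
  15÷6 = 2 each, +1 to first 3
Round 2: Ashgrove=7 Cedarfen=24 Elkhorn=16 Fernhollow=22 Ironridge=6 Juniper=14 → close Cedarfen (overflow 10)
  24÷5 = 4 each, +1 to first 4
Round 3: Ashgrove=12 Elkhorn=21 Fernhollow=27 Ironridge=11 Juniper=18 → close Fernhollow (overflow 15)
  27÷4 = 6 each, +1 to first 3
Round 4: Ashgrove=19 Elkhorn=28 Ironridge=18 Juniper=24 → close Elkhorn (overflow 19)
  28÷3 = 9 each, +1 to first 1
Round 5: Ashgrove=29 Ironridge=27 Juniper=33 → close Ashgrove (overflow 23)
  29÷2 = 14 each, +1 to first 1
Round 6: Ironridge=42 Juniper=47 → close Juniper (overflow 34)
  47÷1 = 47 each, +1 to first 0

Closure order: Hollowpine, Cedarfen, Fernhollow, Elkhorn, Ashgrove, Juniper
Last habitat: Ironridge with 89 animals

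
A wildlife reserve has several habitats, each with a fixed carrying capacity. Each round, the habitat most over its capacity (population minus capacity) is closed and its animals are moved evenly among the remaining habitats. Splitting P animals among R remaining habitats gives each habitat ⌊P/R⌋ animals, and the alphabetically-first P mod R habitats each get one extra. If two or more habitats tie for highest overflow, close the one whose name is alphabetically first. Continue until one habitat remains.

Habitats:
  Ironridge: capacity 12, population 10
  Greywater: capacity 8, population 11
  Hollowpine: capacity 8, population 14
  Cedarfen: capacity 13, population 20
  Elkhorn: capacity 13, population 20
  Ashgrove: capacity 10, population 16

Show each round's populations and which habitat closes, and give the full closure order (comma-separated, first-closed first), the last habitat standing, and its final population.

Round 1: Ashgrove=16 Cedarfen=20 Elkhorn=20 Greywater=11 Hollowpine=14 Ironridge=10 → close Cedarfen (overflow 7)
  20÷5 = 4 each, +1 to first 0
Round 2: Ashgrove=20 Elkhorn=24 Greywater=15 Hollowpine=18 Ironridge=14 → close Elkhorn (overflow 11)
  24÷4 = 6 each, +1 to first 0
Round 3: Ashgrove=26 Greywater=21 Hollowpine=24 Ironridge=20 → close Ashgrove (overflow 16)
  26÷3 = 8 each, +1 to first 2
Round 4: Greywater=30 Hollowpine=33 Ironridge=28 → close Hollowpine (overflow 25)
  33÷2 = 16 each, +1 to first 1
Round 5: Greywater=47 Ironridge=44 → close Greywater (overflow 39)
  47÷1 = 47 each, +1 to first 0

Closure order: Cedarfen, Elkhorn, Ashgrove, Hollowpine, Greywater
Last habitat: Ironridge with 91 animals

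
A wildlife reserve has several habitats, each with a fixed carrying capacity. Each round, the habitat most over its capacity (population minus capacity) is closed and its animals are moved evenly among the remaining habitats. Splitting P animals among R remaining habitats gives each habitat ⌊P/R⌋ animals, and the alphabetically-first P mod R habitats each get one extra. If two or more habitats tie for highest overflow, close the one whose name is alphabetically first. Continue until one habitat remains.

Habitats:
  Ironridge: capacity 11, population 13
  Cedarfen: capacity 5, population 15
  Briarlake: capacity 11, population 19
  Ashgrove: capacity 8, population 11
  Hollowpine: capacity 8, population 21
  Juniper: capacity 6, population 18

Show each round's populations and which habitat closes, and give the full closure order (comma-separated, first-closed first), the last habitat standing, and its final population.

Closure order: Hollowpine, Juniper, Cedarfen, Briarlake, Ashgrove
Last habitat: Ironridge with 97 animals

Round 1: Ashgrove=11 Briarlake=19 Cedarfen=15 Hollowpine=21 Ironridge=13 Juniper=18 → close Hollowpine (overflow 13)
  21÷5 = 4 each, +1 to first 1
Round 2: Ashgrove=16 Briarlake=23 Cedarfen=19 Ironridge=17 Juniper=22 → close Juniper (overflow 16)
  22÷4 = 5 each, +1 to first 2
Round 3: Ashgrove=22 Briarlake=29 Cedarfen=24 Ironridge=22 → close Cedarfen (overflow 19)
  24÷3 = 8 each, +1 to first 0
Round 4: Ashgrove=30 Briarlake=37 Ironridge=30 → close Briarlake (overflow 26)
  37÷2 = 18 each, +1 to first 1
Round 5: Ashgrove=49 Ironridge=48 → close Ashgrove (overflow 41)
  49÷1 = 49 each, +1 to first 0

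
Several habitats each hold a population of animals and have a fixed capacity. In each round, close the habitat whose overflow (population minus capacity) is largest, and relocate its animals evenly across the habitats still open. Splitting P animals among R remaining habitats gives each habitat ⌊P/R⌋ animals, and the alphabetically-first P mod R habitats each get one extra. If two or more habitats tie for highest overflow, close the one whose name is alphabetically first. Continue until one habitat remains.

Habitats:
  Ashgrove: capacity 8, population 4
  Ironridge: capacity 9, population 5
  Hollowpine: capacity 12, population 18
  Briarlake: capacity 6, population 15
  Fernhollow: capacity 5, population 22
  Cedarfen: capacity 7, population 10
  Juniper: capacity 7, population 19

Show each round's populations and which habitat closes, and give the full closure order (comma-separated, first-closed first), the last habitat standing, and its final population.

Round 1: Ashgrove=4 Briarlake=15 Cedarfen=10 Fernhollow=22 Hollowpine=18 Ironridge=5 Juniper=19 → close Fernhollow (overflow 17)
  22÷6 = 3 each, +1 to first 4
Round 2: Ashgrove=8 Briarlake=19 Cedarfen=14 Hollowpine=22 Ironridge=8 Juniper=22 → close Juniper (overflow 15)
  22÷5 = 4 each, +1 to first 2
Round 3: Ashgrove=13 Briarlake=24 Cedarfen=18 Hollowpine=26 Ironridge=12 → close Briarlake (overflow 18)
  24÷4 = 6 each, +1 to first 0
Round 4: Ashgrove=19 Cedarfen=24 Hollowpine=32 Ironridge=18 → close Hollowpine (overflow 20)
  32÷3 = 10 each, +1 to first 2
Round 5: Ashgrove=30 Cedarfen=35 Ironridge=28 → close Cedarfen (overflow 28)
  35÷2 = 17 each, +1 to first 1
Round 6: Ashgrove=48 Ironridge=45 → close Ashgrove (overflow 40)
  48÷1 = 48 each, +1 to first 0

Closure order: Fernhollow, Juniper, Briarlake, Hollowpine, Cedarfen, Ashgrove
Last habitat: Ironridge with 93 animals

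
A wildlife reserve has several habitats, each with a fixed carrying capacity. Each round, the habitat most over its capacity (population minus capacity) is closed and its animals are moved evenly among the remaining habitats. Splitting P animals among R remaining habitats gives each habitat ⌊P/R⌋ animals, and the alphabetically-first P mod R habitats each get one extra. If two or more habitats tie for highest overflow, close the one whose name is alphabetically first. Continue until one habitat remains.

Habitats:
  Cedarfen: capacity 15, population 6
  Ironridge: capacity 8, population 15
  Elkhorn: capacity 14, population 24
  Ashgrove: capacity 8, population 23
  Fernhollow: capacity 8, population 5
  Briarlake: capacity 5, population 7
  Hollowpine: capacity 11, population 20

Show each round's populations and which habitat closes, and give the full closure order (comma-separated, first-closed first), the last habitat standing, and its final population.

Round 1: Ashgrove=23 Briarlake=7 Cedarfen=6 Elkhorn=24 Fernhollow=5 Hollowpine=20 Ironridge=15 → close Ashgrove (overflow 15)
  23÷6 = 3 each, +1 to first 5
Round 2: Briarlake=11 Cedarfen=10 Elkhorn=28 Fernhollow=9 Hollowpine=24 Ironridge=18 → close Elkhorn (overflow 14)
  28÷5 = 5 each, +1 to first 3
Round 3: Briarlake=17 Cedarfen=16 Fernhollow=15 Hollowpine=29 Ironridge=23 → close Hollowpine (overflow 18)
  29÷4 = 7 each, +1 to first 1
Round 4: Briarlake=25 Cedarfen=23 Fernhollow=22 Ironridge=30 → close Ironridge (overflow 22)
  30÷3 = 10 each, +1 to first 0
Round 5: Briarlake=35 Cedarfen=33 Fernhollow=32 → close Briarlake (overflow 30)
  35÷2 = 17 each, +1 to first 1
Round 6: Cedarfen=51 Fernhollow=49 → close Fernhollow (overflow 41)
  49÷1 = 49 each, +1 to first 0

Closure order: Ashgrove, Elkhorn, Hollowpine, Ironridge, Briarlake, Fernhollow
Last habitat: Cedarfen with 100 animals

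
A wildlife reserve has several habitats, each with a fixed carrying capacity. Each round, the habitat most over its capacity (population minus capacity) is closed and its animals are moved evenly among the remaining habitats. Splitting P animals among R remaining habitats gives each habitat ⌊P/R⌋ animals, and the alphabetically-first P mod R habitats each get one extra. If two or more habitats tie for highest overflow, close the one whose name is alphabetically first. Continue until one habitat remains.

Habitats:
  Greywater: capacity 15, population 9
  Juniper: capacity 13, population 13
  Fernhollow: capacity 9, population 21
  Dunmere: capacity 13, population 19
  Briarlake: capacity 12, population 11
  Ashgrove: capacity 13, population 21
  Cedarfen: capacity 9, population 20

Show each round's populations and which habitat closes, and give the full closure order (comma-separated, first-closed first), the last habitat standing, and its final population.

Round 1: Ashgrove=21 Briarlake=11 Cedarfen=20 Dunmere=19 Fernhollow=21 Greywater=9 Juniper=13 → close Fernhollow (overflow 12)
  21÷6 = 3 each, +1 to first 3
Round 2: Ashgrove=25 Briarlake=15 Cedarfen=24 Dunmere=22 Greywater=12 Juniper=16 → close Cedarfen (overflow 15)
  24÷5 = 4 each, +1 to first 4
Round 3: Ashgrove=30 Briarlake=20 Dunmere=27 Greywater=17 Juniper=20 → close Ashgrove (overflow 17)
  30÷4 = 7 each, +1 to first 2
Round 4: Briarlake=28 Dunmere=35 Greywater=24 Juniper=27 → close Dunmere (overflow 22)
  35÷3 = 11 each, +1 to first 2
Round 5: Briarlake=40 Greywater=36 Juniper=38 → close Briarlake (overflow 28)
  40÷2 = 20 each, +1 to first 0
Round 6: Greywater=56 Juniper=58 → close Juniper (overflow 45)
  58÷1 = 58 each, +1 to first 0

Closure order: Fernhollow, Cedarfen, Ashgrove, Dunmere, Briarlake, Juniper
Last habitat: Greywater with 114 animals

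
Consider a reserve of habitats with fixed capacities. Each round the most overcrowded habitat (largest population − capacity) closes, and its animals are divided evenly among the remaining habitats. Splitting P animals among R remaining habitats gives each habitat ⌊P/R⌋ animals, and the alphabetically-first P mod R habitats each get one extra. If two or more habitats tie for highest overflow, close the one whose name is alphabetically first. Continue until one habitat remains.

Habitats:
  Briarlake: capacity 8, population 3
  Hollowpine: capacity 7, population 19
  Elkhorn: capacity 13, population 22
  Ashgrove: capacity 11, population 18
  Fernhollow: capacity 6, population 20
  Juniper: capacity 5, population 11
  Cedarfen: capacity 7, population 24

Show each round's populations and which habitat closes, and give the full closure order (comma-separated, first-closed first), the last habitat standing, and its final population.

Round 1: Ashgrove=18 Briarlake=3 Cedarfen=24 Elkhorn=22 Fernhollow=20 Hollowpine=19 Juniper=11 → close Cedarfen (overflow 17)
  24÷6 = 4 each, +1 to first 0
Round 2: Ashgrove=22 Briarlake=7 Elkhorn=26 Fernhollow=24 Hollowpine=23 Juniper=15 → close Fernhollow (overflow 18)
  24÷5 = 4 each, +1 to first 4
Round 3: Ashgrove=27 Briarlake=12 Elkhorn=31 Hollowpine=28 Juniper=19 → close Hollowpine (overflow 21)
  28÷4 = 7 each, +1 to first 0
Round 4: Ashgrove=34 Briarlake=19 Elkhorn=38 Juniper=26 → close Elkhorn (overflow 25)
  38÷3 = 12 each, +1 to first 2
Round 5: Ashgrove=47 Briarlake=32 Juniper=38 → close Ashgrove (overflow 36)
  47÷2 = 23 each, +1 to first 1
Round 6: Briarlake=56 Juniper=61 → close Juniper (overflow 56)
  61÷1 = 61 each, +1 to first 0

Closure order: Cedarfen, Fernhollow, Hollowpine, Elkhorn, Ashgrove, Juniper
Last habitat: Briarlake with 117 animals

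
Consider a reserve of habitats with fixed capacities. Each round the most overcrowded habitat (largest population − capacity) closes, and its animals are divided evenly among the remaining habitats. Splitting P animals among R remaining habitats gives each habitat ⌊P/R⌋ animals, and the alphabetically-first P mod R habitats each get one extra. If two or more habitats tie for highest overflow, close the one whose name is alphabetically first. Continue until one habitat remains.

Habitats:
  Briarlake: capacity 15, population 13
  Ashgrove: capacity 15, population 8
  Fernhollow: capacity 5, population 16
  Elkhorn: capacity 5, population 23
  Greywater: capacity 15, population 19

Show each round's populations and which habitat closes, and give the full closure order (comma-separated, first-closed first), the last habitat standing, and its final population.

Round 1: Ashgrove=8 Briarlake=13 Elkhorn=23 Fernhollow=16 Greywater=19 → close Elkhorn (overflow 18)
  23÷4 = 5 each, +1 to first 3
Round 2: Ashgrove=14 Briarlake=19 Fernhollow=22 Greywater=24 → close Fernhollow (overflow 17)
  22÷3 = 7 each, +1 to first 1
Round 3: Ashgrove=22 Briarlake=26 Greywater=31 → close Greywater (overflow 16)
  31÷2 = 15 each, +1 to first 1
Round 4: Ashgrove=38 Briarlake=41 → close Briarlake (overflow 26)
  41÷1 = 41 each, +1 to first 0

Closure order: Elkhorn, Fernhollow, Greywater, Briarlake
Last habitat: Ashgrove with 79 animals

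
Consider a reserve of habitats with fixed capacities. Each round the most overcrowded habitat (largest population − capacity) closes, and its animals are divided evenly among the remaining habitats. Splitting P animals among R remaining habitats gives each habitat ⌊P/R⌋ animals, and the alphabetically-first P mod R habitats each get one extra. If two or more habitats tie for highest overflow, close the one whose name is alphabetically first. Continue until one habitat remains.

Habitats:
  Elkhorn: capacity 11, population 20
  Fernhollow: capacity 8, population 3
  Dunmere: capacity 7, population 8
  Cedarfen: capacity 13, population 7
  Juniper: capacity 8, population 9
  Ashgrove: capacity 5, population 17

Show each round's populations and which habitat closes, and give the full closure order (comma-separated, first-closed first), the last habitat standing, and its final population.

Closure order: Ashgrove, Elkhorn, Dunmere, Juniper, Cedarfen
Last habitat: Fernhollow with 64 animals

Round 1: Ashgrove=17 Cedarfen=7 Dunmere=8 Elkhorn=20 Fernhollow=3 Juniper=9 → close Ashgrove (overflow 12)
  17÷5 = 3 each, +1 to first 2
Round 2: Cedarfen=11 Dunmere=12 Elkhorn=23 Fernhollow=6 Juniper=12 → close Elkhorn (overflow 12)
  23÷4 = 5 each, +1 to first 3
Round 3: Cedarfen=17 Dunmere=18 Fernhollow=12 Juniper=17 → close Dunmere (overflow 11)
  18÷3 = 6 each, +1 to first 0
Round 4: Cedarfen=23 Fernhollow=18 Juniper=23 → close Juniper (overflow 15)
  23÷2 = 11 each, +1 to first 1
Round 5: Cedarfen=35 Fernhollow=29 → close Cedarfen (overflow 22)
  35÷1 = 35 each, +1 to first 0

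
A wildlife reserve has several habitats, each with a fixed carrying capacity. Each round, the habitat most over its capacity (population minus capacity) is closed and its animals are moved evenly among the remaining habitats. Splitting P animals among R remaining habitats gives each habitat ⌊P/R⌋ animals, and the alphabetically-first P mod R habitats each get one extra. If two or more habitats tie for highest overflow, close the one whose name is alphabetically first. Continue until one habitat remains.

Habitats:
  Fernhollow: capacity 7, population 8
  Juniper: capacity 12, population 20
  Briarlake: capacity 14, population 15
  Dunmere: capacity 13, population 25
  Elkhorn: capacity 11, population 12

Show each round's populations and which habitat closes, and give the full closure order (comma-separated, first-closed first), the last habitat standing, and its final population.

Round 1: Briarlake=15 Dunmere=25 Elkhorn=12 Fernhollow=8 Juniper=20 → close Dunmere (overflow 12)
  25÷4 = 6 each, +1 to first 1
Round 2: Briarlake=22 Elkhorn=18 Fernhollow=14 Juniper=26 → close Juniper (overflow 14)
  26÷3 = 8 each, +1 to first 2
Round 3: Briarlake=31 Elkhorn=27 Fernhollow=22 → close Briarlake (overflow 17)
  31÷2 = 15 each, +1 to first 1
Round 4: Elkhorn=43 Fernhollow=37 → close Elkhorn (overflow 32)
  43÷1 = 43 each, +1 to first 0

Closure order: Dunmere, Juniper, Briarlake, Elkhorn
Last habitat: Fernhollow with 80 animals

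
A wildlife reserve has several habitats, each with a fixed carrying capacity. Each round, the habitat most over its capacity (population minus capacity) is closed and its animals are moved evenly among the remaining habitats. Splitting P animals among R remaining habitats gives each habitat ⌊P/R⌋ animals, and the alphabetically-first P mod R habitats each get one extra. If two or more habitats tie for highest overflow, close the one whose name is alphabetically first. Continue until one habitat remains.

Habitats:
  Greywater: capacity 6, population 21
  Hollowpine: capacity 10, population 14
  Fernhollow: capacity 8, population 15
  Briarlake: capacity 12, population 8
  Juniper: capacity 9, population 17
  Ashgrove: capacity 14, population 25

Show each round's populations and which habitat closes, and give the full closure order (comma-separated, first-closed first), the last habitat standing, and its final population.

Round 1: Ashgrove=25 Briarlake=8 Fernhollow=15 Greywater=21 Hollowpine=14 Juniper=17 → close Greywater (overflow 15)
  21÷5 = 4 each, +1 to first 1
Round 2: Ashgrove=30 Briarlake=12 Fernhollow=19 Hollowpine=18 Juniper=21 → close Ashgrove (overflow 16)
  30÷4 = 7 each, +1 to first 2
Round 3: Briarlake=20 Fernhollow=27 Hollowpine=25 Juniper=28 → close Fernhollow (overflow 19)
  27÷3 = 9 each, +1 to first 0
Round 4: Briarlake=29 Hollowpine=34 Juniper=37 → close Juniper (overflow 28)
  37÷2 = 18 each, +1 to first 1
Round 5: Briarlake=48 Hollowpine=52 → close Hollowpine (overflow 42)
  52÷1 = 52 each, +1 to first 0

Closure order: Greywater, Ashgrove, Fernhollow, Juniper, Hollowpine
Last habitat: Briarlake with 100 animals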